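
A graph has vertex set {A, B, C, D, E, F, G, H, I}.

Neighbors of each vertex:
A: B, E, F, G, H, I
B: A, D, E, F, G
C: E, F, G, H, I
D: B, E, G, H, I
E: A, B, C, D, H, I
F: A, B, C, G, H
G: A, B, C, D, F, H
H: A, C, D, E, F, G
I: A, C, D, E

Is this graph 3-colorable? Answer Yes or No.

A, B, F, G are mutually adjacent (a clique of size 4), so at least 4 colors are needed.
So 3 colors are not enough.

No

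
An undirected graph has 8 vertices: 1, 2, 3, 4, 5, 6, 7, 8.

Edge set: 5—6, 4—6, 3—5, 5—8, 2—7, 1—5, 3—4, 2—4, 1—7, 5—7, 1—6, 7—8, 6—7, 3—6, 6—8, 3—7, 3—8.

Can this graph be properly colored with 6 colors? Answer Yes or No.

Yes

The chromatic number is 5. 3, 5, 6, 7, 8 form a clique, so at least 5 colors are needed.
5 colors suffice: color a → {4, 7}; color b → {2, 6}; color c → {1, 3}; color d → {5}; color e → {8}.
Since 6 ≥ 5, a proper 6-coloring certainly exists.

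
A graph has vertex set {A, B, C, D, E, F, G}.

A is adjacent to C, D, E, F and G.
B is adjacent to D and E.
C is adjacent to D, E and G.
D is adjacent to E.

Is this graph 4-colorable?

The chromatic number is 4. A, C, D, E form a clique, so at least 4 colors are needed.
One proper 4-coloring: A=1, B=1, C=4, D=3, E=2, F=2, G=2.
That is already a proper 4-coloring.

Yes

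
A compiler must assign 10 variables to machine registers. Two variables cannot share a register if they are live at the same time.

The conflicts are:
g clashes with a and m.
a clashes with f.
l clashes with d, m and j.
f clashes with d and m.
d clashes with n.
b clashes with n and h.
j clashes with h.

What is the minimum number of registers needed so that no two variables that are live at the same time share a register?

j and h conflict, so at least 2 registers are needed.
A valid assignment using 2 registers: g=2, a=1, l=2, f=2, d=1, m=1, b=1, j=1, n=2, h=2. Each listed conflict is separated.

2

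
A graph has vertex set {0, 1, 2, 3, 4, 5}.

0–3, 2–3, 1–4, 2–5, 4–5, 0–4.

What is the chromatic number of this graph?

3

The cycle 3-2-5-4-0-3 has odd length 5, so it cannot be 2-colored; at least 3 colors are needed.
3 colors suffice: color red → {3, 4}; color blue → {0, 1, 5}; color green → {2}. No two adjacent vertices share a color.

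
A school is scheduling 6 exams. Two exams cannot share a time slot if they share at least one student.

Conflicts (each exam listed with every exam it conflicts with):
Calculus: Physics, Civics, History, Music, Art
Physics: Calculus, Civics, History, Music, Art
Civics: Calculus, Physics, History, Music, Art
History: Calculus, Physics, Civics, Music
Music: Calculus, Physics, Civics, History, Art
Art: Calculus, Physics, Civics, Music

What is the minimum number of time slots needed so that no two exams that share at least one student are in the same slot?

5

Calculus, Physics, Civics, Music, Art all conflict with each other, so at least 5 time slots are needed.
5 time slots suffice: time slot 1 → {Music}; time slot 2 → {Physics}; time slot 3 → {Calculus}; time slot 4 → {Civics}; time slot 5 → {History, Art}. No two conflicting exams share a time slot.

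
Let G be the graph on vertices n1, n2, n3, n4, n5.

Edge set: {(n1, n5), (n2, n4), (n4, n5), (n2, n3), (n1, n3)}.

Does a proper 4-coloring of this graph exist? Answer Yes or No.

The chromatic number is 3. The cycle n2-n3-n1-n5-n4-n2 has odd length 5, so it cannot be 2-colored; at least 3 colors are needed.
3 colors suffice: color 1 → {n1, n2}; color 2 → {n3, n5}; color 3 → {n4}.
Since 4 ≥ 3, a proper 4-coloring certainly exists.

Yes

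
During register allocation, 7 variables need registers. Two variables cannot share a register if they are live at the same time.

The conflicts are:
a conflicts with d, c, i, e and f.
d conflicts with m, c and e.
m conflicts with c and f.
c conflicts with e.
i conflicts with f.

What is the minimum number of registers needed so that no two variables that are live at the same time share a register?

4

a, d, c, e pairwise conflict, so at least 4 registers are needed.
4 registers suffice: register 1 → {a, m}; register 2 → {c, f}; register 3 → {d, i}; register 4 → {e}. No two conflicting variables share a register.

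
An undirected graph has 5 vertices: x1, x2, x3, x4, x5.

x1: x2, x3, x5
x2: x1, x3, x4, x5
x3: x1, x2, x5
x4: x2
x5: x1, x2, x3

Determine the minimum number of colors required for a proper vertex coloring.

x1, x2, x3, x5 are pairwise adjacent (a clique of size 4), so at least 4 colors are needed.
4 colors suffice: x1=2, x2=1, x3=3, x4=2, x5=4. Each edge has distinct colors on its endpoints.

4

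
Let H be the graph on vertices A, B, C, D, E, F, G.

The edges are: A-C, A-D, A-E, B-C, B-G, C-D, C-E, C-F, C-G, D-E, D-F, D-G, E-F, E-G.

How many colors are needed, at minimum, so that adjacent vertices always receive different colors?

A, C, D, E are pairwise adjacent (a clique of size 4), so at least 4 colors are needed.
4 colors suffice: color 1 → {C}; color 2 → {B, E}; color 3 → {D}; color 4 → {A, F, G}. Every edge joins two different colors.

4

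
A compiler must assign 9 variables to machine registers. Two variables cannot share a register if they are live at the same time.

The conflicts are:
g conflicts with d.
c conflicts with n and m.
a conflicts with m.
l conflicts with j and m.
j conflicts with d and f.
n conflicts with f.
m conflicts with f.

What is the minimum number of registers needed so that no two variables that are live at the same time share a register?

2

n and f conflict, so at least 2 registers are needed.
2 registers suffice: register 1 → {g, j, n, m}; register 2 → {c, a, l, d, f}. No two conflicting variables share a register.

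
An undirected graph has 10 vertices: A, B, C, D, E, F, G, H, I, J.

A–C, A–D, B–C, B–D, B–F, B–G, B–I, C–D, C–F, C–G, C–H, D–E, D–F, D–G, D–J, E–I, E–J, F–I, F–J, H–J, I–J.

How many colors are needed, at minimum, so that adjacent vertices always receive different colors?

4

B, C, D, G form a clique, so at least 4 colors are needed.
4 colors suffice: color red → {D, H, I}; color blue → {C, J}; color green → {A, E, F, G}; color yellow → {B}. Every edge joins two different colors.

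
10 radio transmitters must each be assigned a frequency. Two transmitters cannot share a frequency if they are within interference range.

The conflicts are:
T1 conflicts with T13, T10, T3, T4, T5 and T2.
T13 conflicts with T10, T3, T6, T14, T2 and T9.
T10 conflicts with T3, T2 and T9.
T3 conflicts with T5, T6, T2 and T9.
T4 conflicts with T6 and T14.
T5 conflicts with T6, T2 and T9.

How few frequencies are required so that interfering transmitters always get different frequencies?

5

T1, T13, T10, T3, T2 pairwise conflict, so at least 5 frequencies are needed.
5 frequencies suffice: frequency 1 → {T13, T4, T5}; frequency 2 → {T3, T14}; frequency 3 → {T1, T6, T9}; frequency 4 → {T10}; frequency 5 → {T2}. Each listed conflict is separated.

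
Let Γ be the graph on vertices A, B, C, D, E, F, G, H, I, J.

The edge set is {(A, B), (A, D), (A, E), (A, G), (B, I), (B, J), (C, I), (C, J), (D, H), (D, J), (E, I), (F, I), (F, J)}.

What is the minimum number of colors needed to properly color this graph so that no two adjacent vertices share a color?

2

D and H are adjacent, so at least 2 colors are needed.
2 colors suffice: A=1, B=2, C=2, D=2, E=2, F=2, G=2, H=1, I=1, J=1. Every edge joins two different colors.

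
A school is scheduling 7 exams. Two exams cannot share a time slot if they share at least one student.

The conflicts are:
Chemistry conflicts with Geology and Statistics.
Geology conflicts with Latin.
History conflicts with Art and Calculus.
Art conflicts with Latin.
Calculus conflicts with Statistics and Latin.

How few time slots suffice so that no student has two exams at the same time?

The cycle Statistics-Calculus-Latin-Geology-Chemistry-Statistics has odd length 5, so it cannot be 2-colored; at least 3 time slots are needed.
3 time slots suffice: time slot 1 → {History, Statistics, Latin}; time slot 2 → {Geology, Art, Calculus}; time slot 3 → {Chemistry}. Each listed conflict is separated.

3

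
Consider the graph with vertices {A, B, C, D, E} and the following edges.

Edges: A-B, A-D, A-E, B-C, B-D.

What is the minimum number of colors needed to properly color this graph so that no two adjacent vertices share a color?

A, B, D form a triangle, so at least 3 colors are needed.
3 colors suffice: color 1 → {A, C}; color 2 → {B, E}; color 3 → {D}. Each edge has distinct colors on its endpoints.

3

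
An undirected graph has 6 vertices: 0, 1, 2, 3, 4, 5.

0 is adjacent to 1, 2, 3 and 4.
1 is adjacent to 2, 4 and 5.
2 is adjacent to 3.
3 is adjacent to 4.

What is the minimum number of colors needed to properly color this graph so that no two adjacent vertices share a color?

0, 2, 3 form a triangle, so at least 3 colors are needed.
3 colors suffice: color a → {0, 5}; color b → {1, 3}; color c → {2, 4}. No two adjacent vertices share a color.

3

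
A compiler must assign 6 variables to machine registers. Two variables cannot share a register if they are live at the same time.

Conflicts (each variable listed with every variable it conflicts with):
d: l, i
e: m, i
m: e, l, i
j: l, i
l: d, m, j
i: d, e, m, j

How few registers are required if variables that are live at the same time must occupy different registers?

e, m, i pairwise conflict, so at least 3 registers are needed.
3 registers suffice: register 1 → {l, i}; register 2 → {d, m, j}; register 3 → {e}. No two conflicting variables share a register.

3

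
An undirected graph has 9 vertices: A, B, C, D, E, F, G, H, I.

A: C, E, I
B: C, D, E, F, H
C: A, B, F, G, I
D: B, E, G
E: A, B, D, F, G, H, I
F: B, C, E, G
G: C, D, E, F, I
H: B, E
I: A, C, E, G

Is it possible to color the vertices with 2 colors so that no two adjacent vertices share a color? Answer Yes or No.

No

E, F, G form a triangle, so at least 3 colors are needed.
So 2 colors are not enough.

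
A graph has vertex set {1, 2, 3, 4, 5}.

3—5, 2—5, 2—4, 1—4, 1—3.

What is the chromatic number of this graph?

The cycle 1-3-5-2-4-1 has odd length 5, so it cannot be 2-colored; at least 3 colors are needed.
3 colors suffice: 1=c, 2=b, 3=b, 4=a, 5=a. Each edge has distinct colors on its endpoints.

3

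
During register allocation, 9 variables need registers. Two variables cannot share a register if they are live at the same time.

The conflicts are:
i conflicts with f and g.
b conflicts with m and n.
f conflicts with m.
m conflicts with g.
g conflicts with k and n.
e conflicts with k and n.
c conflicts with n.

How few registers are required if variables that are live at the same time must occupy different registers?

g and k conflict, so at least 2 registers are needed.
A valid assignment using 2 registers: i=1, b=2, f=2, m=1, g=2, e=2, c=2, k=1, n=1. Every pair that conflicts lands in different registers.

2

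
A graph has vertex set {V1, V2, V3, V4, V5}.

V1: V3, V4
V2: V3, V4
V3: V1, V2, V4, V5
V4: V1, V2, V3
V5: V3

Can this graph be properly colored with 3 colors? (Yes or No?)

The chromatic number is 3. V2, V3, V4 form a triangle, so at least 3 colors are needed.
3 colors suffice: color 1 → {V3}; color 2 → {V4, V5}; color 3 → {V1, V2}.
That is already a proper 3-coloring.

Yes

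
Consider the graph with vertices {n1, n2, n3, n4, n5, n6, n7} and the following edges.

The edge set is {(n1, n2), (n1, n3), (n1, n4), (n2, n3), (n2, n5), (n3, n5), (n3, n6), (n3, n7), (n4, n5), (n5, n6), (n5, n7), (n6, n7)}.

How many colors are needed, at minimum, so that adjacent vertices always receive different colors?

n3, n5, n6, n7 are mutually adjacent (a clique of size 4), so at least 4 colors are needed.
4 colors suffice: color red → {n3, n4}; color blue → {n1, n5}; color green → {n2, n7}; color yellow → {n6}. No two adjacent vertices share a color.

4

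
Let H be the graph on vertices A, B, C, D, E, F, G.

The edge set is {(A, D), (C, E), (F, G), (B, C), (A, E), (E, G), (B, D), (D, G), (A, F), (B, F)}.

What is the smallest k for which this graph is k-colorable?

The cycle B-F-G-E-C-B has odd length 5, so it cannot be 2-colored; at least 3 colors are needed.
3 colors suffice: color 1 → {A, B, G}; color 2 → {D, E, F}; color 3 → {C}. No two adjacent vertices share a color.

3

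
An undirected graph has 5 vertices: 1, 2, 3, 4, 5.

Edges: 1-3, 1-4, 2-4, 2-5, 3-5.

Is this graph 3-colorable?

The chromatic number is 3. The cycle 3-5-2-4-1-3 has odd length 5, so it cannot be 2-colored; at least 3 colors are needed.
One proper 3-coloring: 1=blue, 2=red, 3=red, 4=green, 5=blue.
That is already a proper 3-coloring.

Yes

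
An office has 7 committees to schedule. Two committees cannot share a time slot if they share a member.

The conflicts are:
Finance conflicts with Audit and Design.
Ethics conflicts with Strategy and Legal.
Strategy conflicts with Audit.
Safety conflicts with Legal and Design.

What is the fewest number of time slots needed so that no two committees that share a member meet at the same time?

The cycle Audit-Strategy-Ethics-Legal-Safety-Design-Finance-Audit has odd length 7, so it cannot be 2-colored; at least 3 time slots are needed.
A valid assignment using 3 time slots: Finance=2, Ethics=2, Strategy=3, Audit=1, Safety=2, Legal=1, Design=1. No two conflicting committees share a time slot.

3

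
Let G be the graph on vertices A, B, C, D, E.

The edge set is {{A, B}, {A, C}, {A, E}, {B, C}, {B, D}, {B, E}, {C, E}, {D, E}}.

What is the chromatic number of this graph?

4

A, B, C, E form a clique, so at least 4 colors are needed.
4 colors suffice: color red → {E}; color blue → {B}; color green → {A, D}; color yellow → {C}. No two adjacent vertices share a color.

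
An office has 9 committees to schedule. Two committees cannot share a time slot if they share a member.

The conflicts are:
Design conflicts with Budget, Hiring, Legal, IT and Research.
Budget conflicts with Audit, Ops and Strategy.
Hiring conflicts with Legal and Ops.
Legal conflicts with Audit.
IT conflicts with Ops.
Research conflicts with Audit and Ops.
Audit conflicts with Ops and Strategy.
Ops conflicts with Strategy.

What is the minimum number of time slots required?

4

Budget, Audit, Ops, Strategy pairwise conflict, so at least 4 time slots are needed.
Using 4 time slots: Design=1, Budget=3, Hiring=2, Legal=3, IT=2, Research=3, Audit=2, Ops=1, Strategy=4. No two conflicting committees share a time slot.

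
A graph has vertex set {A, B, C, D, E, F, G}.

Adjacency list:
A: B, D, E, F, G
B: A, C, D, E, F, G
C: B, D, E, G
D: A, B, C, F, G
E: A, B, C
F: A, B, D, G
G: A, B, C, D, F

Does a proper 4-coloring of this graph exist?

A, B, D, F, G are mutually adjacent (a clique of size 5), so at least 5 colors are needed.
So 4 colors are not enough.

No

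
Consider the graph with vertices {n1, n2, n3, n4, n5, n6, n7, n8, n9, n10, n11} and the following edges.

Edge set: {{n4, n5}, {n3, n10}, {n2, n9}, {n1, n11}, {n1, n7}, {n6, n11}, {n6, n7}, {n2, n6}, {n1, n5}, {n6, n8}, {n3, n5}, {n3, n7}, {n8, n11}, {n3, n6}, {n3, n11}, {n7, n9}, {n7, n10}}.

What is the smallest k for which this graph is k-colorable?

3

n3, n6, n11 are mutually adjacent, so at least 3 colors are needed.
3 colors suffice: color R → {n2, n5, n7, n11}; color B → {n1, n3, n4, n8, n9}; color G → {n6, n10}. No two adjacent vertices share a color.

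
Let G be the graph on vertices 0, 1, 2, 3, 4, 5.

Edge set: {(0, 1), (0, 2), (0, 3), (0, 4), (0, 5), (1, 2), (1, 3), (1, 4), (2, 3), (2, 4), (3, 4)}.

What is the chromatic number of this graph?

5

0, 1, 2, 3, 4 are pairwise adjacent (a clique of size 5), so at least 5 colors are needed.
5 colors suffice: color red → {0}; color blue → {2, 5}; color green → {4}; color yellow → {3}; color purple → {1}. Each edge has distinct colors on its endpoints.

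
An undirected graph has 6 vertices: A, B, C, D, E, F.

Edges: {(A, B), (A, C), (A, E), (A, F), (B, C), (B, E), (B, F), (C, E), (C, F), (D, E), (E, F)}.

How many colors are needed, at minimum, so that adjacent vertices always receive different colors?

A, B, C, E, F are pairwise adjacent (a clique of size 5), so at least 5 colors are needed.
5 colors suffice: color 1 → {E}; color 2 → {C, D}; color 3 → {B}; color 4 → {F}; color 5 → {A}. Each edge has distinct colors on its endpoints.

5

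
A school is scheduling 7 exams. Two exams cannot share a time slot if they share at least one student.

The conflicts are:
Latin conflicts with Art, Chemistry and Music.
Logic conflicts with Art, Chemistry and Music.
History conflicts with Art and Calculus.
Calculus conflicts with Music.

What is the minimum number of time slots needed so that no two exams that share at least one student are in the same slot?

3

The cycle History-Art-Latin-Music-Calculus-History has odd length 5, so it cannot be 2-colored; at least 3 time slots are needed.
3 time slots suffice: time slot 1 → {Latin, Logic, History}; time slot 2 → {Art, Chemistry, Music}; time slot 3 → {Calculus}. No two conflicting exams share a time slot.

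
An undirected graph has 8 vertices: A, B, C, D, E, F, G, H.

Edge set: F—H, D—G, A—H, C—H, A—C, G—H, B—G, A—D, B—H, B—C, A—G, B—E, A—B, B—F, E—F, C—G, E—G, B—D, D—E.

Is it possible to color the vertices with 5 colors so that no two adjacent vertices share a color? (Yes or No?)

The chromatic number is 5. A, B, C, G, H are pairwise adjacent (a clique of size 5), so at least 5 colors are needed.
One proper 5-coloring: A=green, B=red, C=purple, D=yellow, E=green, F=blue, G=blue, H=yellow.
That is already a proper 5-coloring.

Yes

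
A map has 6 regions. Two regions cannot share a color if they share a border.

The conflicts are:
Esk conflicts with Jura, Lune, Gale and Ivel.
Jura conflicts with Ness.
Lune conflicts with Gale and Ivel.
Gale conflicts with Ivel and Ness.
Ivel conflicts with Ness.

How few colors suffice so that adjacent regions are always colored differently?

4

Esk, Lune, Gale, Ivel pairwise conflict, so at least 4 colors are needed.
A valid assignment using 4 colors: Esk=3, Jura=1, Lune=4, Gale=1, Ivel=2, Ness=3. No two conflicting regions share a color.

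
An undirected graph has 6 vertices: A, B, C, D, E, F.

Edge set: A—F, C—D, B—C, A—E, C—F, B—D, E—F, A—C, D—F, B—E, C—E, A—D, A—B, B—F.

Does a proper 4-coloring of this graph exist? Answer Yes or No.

No

A, B, C, E, F are mutually adjacent (a clique of size 5), so at least 5 colors are needed.
So 4 colors are not enough.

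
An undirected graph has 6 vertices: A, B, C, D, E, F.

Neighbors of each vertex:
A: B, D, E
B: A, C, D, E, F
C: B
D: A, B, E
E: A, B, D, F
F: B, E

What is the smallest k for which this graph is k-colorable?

A, B, D, E are pairwise adjacent (a clique of size 4), so at least 4 colors are needed.
4 colors suffice: A=4, B=1, C=2, D=3, E=2, F=3. No two adjacent vertices share a color.

4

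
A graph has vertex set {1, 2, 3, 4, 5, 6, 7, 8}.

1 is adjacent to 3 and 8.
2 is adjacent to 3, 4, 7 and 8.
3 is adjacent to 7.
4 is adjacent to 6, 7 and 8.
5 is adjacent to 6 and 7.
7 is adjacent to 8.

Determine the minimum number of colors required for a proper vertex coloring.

4

2, 4, 7, 8 are pairwise adjacent (a clique of size 4), so at least 4 colors are needed.
One proper 4-coloring: 1=a, 2=c, 3=b, 4=b, 5=b, 6=a, 7=a, 8=d. Every edge joins two different colors.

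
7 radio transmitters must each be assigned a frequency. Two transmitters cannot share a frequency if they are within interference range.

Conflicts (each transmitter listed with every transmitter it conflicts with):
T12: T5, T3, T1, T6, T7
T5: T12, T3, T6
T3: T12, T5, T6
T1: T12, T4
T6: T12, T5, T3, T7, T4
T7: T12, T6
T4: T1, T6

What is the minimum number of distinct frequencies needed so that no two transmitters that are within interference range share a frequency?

4

T12, T5, T3, T6 all conflict with each other, so at least 4 frequencies are needed.
4 frequencies suffice: T12=2, T5=4, T3=3, T1=1, T6=1, T7=3, T4=2. Each listed conflict is separated.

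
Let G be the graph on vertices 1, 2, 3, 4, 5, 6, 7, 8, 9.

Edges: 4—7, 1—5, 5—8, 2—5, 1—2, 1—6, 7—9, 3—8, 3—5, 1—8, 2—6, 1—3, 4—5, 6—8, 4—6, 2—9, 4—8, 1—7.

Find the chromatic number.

1, 3, 5, 8 are pairwise adjacent (a clique of size 4), so at least 4 colors are needed.
A valid assignment using 4 colors: 1=a, 2=b, 3=d, 4=a, 5=c, 6=c, 7=b, 8=b, 9=a. Each edge has distinct colors on its endpoints.

4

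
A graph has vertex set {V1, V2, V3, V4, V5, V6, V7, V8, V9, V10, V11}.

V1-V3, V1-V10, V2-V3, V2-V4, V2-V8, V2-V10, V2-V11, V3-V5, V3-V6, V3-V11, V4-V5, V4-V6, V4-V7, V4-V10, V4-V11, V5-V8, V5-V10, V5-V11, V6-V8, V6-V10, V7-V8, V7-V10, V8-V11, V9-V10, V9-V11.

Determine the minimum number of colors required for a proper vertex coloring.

3

V4, V6, V10 form a triangle, so at least 3 colors are needed.
3 colors suffice: V1=3, V2=3, V3=2, V4=2, V5=3, V6=3, V7=3, V8=2, V9=2, V10=1, V11=1. Each edge has distinct colors on its endpoints.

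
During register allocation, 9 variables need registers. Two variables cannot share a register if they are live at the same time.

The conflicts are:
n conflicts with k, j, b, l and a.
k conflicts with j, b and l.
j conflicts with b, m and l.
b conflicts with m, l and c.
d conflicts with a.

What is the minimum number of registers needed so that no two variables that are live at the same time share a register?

5

n, k, j, b, l are mutually in conflict, so at least 5 registers are needed.
Using 5 registers: n=3, k=5, j=2, b=1, m=3, d=2, l=4, c=2, a=1. Every pair that conflicts lands in different registers.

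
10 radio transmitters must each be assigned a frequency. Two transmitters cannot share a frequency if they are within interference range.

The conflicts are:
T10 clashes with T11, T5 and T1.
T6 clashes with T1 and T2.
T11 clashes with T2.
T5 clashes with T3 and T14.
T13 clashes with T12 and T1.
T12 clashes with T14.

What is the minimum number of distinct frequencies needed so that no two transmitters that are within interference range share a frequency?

3

The cycle T11-T10-T1-T6-T2-T11 has odd length 5, so it cannot be 2-colored; at least 3 frequencies are needed.
3 frequencies suffice: frequency 1 → {T11, T5, T12, T1}; frequency 2 → {T10, T13, T3, T2, T14}; frequency 3 → {T6}. No two conflicting transmitters share a frequency.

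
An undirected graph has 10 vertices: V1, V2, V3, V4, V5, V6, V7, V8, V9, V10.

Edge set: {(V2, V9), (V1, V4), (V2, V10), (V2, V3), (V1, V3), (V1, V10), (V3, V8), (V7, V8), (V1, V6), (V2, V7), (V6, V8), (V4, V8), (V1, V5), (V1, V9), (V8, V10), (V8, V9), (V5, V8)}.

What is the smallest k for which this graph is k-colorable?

2

V1 and V10 are adjacent, so at least 2 colors are needed.
2 colors suffice: V1=red, V2=red, V3=blue, V4=blue, V5=blue, V6=blue, V7=blue, V8=red, V9=blue, V10=blue. No two adjacent vertices share a color.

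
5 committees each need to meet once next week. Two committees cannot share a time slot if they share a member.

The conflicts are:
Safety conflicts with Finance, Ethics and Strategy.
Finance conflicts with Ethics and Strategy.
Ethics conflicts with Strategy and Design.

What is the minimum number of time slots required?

4

Safety, Finance, Ethics, Strategy pairwise conflict, so at least 4 time slots are needed.
Using 4 time slots: Safety=3, Finance=2, Ethics=1, Strategy=4, Design=2. No two conflicting committees share a time slot.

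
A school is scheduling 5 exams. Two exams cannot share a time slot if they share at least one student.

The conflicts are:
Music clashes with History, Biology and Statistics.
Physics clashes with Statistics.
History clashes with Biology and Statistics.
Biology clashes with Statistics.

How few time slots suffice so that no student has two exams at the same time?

Music, History, Biology, Statistics pairwise conflict, so at least 4 time slots are needed.
A valid assignment using 4 time slots: Music=4, Physics=2, History=2, Biology=3, Statistics=1. No two conflicting exams share a time slot.

4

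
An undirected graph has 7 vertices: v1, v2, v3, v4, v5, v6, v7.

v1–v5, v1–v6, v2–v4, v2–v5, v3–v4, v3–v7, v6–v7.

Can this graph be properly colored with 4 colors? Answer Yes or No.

The chromatic number is 3. The cycle v4-v2-v5-v1-v6-v7-v3-v4 has odd length 7, so it cannot be 2-colored; at least 3 colors are needed.
3 colors suffice: color R → {v1, v2, v7}; color B → {v4, v5, v6}; color G → {v3}.
Since 4 ≥ 3, a proper 4-coloring certainly exists.

Yes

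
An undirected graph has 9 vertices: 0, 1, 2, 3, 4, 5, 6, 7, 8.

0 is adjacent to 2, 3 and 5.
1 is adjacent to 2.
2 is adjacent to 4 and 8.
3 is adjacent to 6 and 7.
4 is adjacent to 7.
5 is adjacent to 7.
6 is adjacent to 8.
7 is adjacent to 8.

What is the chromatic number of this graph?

3

The cycle 5-7-4-2-0-5 has odd length 5, so it cannot be 2-colored; at least 3 colors are needed.
3 colors suffice: 0=b, 1=b, 2=a, 3=c, 4=b, 5=c, 6=a, 7=a, 8=b. Each edge has distinct colors on its endpoints.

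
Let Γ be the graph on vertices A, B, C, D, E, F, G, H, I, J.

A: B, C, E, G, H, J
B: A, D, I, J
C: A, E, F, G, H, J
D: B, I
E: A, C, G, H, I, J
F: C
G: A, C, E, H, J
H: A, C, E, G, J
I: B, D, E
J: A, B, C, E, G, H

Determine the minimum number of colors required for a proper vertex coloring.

A, C, E, G, H, J form a clique, so at least 6 colors are needed.
6 colors suffice: color 1 → {B, E, F}; color 2 → {I, J}; color 3 → {C, D}; color 4 → {A}; color 5 → {H}; color 6 → {G}. Every edge joins two different colors.

6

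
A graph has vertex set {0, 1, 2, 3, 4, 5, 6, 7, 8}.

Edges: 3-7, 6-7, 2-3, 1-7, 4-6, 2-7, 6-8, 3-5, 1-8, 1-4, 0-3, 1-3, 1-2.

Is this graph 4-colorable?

The chromatic number is 4. 1, 2, 3, 7 form a clique, so at least 4 colors are needed.
A valid assignment using 4 colors: 0=blue, 1=blue, 2=yellow, 3=red, 4=green, 5=blue, 6=red, 7=green, 8=green.
That is already a proper 4-coloring.

Yes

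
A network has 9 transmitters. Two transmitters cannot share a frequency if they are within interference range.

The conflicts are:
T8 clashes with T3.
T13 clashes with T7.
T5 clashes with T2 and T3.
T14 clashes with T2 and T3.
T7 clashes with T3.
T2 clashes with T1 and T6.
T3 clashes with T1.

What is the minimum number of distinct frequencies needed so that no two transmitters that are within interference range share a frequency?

2

T14 and T2 conflict, so at least 2 frequencies are needed.
A valid assignment using 2 frequencies: T8=2, T13=1, T5=2, T14=2, T7=2, T2=1, T3=1, T1=2, T6=2. No two conflicting transmitters share a frequency.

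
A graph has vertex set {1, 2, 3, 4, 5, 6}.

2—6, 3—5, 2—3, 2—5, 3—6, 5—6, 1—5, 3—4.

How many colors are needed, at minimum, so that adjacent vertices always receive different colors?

4

2, 3, 5, 6 form a clique, so at least 4 colors are needed.
A valid assignment using 4 colors: 1=a, 2=d, 3=a, 4=b, 5=b, 6=c. Every edge joins two different colors.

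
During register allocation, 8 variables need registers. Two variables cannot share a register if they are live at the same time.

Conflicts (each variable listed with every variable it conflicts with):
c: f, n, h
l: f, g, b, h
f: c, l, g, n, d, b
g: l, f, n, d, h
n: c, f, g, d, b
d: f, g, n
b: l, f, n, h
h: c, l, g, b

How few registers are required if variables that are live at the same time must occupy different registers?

f, g, n, d all conflict with each other, so at least 4 registers are needed.
Using 4 registers: c=2, l=3, f=1, g=2, n=3, d=4, b=2, h=1. Each listed conflict is separated.

4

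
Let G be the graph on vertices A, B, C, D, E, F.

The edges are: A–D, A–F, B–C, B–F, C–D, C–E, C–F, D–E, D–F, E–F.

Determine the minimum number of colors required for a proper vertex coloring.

4

C, D, E, F form a clique, so at least 4 colors are needed.
4 colors suffice: color 1 → {F}; color 2 → {B, D}; color 3 → {A, C}; color 4 → {E}. No two adjacent vertices share a color.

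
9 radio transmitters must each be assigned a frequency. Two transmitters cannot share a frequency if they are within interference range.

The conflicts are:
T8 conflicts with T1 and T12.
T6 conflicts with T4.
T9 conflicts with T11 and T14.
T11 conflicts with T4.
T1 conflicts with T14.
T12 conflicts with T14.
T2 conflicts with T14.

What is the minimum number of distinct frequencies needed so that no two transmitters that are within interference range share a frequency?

2

T8 and T1 conflict, so at least 2 frequencies are needed.
2 frequencies suffice: frequency 1 → {T8, T6, T11, T14}; frequency 2 → {T9, T1, T4, T12, T2}. Every pair that conflicts lands in different frequencies.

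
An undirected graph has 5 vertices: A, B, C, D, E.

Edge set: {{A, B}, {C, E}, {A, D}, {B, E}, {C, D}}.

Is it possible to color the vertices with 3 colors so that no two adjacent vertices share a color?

Yes

The chromatic number is 3. The cycle D-A-B-E-C-D has odd length 5, so it cannot be 2-colored; at least 3 colors are needed.
A valid assignment using 3 colors: A=2, B=1, C=2, D=1, E=3.
That is already a proper 3-coloring.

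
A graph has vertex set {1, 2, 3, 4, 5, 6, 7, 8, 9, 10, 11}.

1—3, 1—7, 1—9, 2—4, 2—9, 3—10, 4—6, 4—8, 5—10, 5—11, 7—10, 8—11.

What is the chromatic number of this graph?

The cycle 7-1-9-2-4-8-11-5-10-7 has odd length 9, so it cannot be 2-colored; at least 3 colors are needed.
3 colors suffice: color red → {1, 4, 10, 11}; color blue → {3, 5, 6, 7, 8, 9}; color green → {2}. Every edge joins two different colors.

3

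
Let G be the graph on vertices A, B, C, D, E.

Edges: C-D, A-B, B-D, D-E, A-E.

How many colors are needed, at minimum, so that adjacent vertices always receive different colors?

C and D are adjacent, so at least 2 colors are needed.
2 colors suffice: A=1, B=2, C=2, D=1, E=2. Every edge joins two different colors.

2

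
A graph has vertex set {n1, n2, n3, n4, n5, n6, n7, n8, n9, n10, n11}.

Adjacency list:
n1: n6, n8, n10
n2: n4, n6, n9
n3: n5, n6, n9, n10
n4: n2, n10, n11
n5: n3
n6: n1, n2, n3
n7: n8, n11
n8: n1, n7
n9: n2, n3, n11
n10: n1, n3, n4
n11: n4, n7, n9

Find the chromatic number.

3

The cycle n4-n2-n9-n3-n10-n4 has odd length 5, so it cannot be 2-colored; at least 3 colors are needed.
3 colors suffice: n1=1, n2=3, n3=1, n4=1, n5=2, n6=2, n7=1, n8=2, n9=2, n10=2, n11=3. Every edge joins two different colors.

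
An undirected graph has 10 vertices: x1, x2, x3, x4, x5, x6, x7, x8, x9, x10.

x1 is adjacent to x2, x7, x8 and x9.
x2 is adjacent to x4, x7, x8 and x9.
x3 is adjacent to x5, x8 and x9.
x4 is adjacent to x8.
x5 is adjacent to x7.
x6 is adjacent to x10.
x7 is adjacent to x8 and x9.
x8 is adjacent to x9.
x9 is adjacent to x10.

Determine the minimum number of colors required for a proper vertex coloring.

x1, x2, x7, x8, x9 are pairwise adjacent (a clique of size 5), so at least 5 colors are needed.
5 colors suffice: color R → {x5, x8, x10}; color B → {x4, x6, x9}; color G → {x3, x7}; color Y → {x2}; color P → {x1}. No two adjacent vertices share a color.

5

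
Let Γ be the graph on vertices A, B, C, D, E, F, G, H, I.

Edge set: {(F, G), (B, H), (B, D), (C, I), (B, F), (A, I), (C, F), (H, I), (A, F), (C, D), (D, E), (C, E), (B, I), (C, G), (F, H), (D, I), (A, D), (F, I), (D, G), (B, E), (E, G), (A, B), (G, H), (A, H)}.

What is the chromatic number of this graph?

5

A, B, F, H, I are pairwise adjacent (a clique of size 5), so at least 5 colors are needed.
5 colors suffice: A=5, B=2, C=2, D=1, E=4, F=1, G=3, H=4, I=3. Each edge has distinct colors on its endpoints.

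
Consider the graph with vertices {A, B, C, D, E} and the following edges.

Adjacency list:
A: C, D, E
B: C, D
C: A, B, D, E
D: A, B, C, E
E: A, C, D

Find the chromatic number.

4

A, C, D, E are pairwise adjacent (a clique of size 4), so at least 4 colors are needed.
4 colors suffice: color red → {D}; color blue → {C}; color green → {A, B}; color yellow → {E}. Every edge joins two different colors.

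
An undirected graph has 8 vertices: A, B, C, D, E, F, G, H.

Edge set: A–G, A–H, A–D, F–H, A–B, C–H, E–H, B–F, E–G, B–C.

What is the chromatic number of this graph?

2

E and G are adjacent, so at least 2 colors are needed.
A valid assignment using 2 colors: A=blue, B=red, C=blue, D=red, E=blue, F=blue, G=red, H=red. Each edge has distinct colors on its endpoints.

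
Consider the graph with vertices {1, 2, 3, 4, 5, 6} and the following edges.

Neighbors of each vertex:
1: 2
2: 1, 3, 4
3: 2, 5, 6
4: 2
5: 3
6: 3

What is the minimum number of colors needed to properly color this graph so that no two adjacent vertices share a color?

3 and 6 are adjacent, so at least 2 colors are needed.
A valid assignment using 2 colors: 1=a, 2=b, 3=a, 4=a, 5=b, 6=b. Each edge has distinct colors on its endpoints.

2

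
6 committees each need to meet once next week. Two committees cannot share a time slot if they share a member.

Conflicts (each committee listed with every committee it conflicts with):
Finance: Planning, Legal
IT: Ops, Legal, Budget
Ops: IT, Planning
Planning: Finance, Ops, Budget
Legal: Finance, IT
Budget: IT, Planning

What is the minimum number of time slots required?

3

The cycle Budget-IT-Legal-Finance-Planning-Budget has odd length 5, so it cannot be 2-colored; at least 3 time slots are needed.
3 time slots suffice: time slot 1 → {IT, Planning}; time slot 2 → {Ops, Legal, Budget}; time slot 3 → {Finance}. Every pair that conflicts lands in different time slots.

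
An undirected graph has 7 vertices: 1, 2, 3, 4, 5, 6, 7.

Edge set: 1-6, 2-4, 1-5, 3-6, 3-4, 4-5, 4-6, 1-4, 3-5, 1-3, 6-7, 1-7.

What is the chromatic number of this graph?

1, 3, 4, 6 are pairwise adjacent (a clique of size 4), so at least 4 colors are needed.
A valid assignment using 4 colors: 1=red, 2=red, 3=green, 4=blue, 5=yellow, 6=yellow, 7=blue. Each edge has distinct colors on its endpoints.

4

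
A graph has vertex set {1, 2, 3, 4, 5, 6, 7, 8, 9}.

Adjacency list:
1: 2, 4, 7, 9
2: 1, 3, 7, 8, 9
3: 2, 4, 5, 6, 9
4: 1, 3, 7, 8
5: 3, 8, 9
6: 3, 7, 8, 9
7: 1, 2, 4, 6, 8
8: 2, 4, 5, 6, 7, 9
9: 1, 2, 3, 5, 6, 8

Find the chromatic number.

3

1, 4, 7 are mutually adjacent, so at least 3 colors are needed.
3 colors suffice: 1=red, 2=green, 3=red, 4=green, 5=green, 6=green, 7=blue, 8=red, 9=blue. Each edge has distinct colors on its endpoints.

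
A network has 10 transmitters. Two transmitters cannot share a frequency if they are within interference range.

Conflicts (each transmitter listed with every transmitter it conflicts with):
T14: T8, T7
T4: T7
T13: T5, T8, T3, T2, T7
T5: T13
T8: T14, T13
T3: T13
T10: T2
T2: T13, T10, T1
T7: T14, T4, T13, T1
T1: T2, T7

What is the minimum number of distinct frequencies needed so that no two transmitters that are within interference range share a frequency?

2

T13 and T7 conflict, so at least 2 frequencies are needed.
2 frequencies suffice: frequency 1 → {T14, T4, T13, T10, T1}; frequency 2 → {T5, T8, T3, T2, T7}. Each listed conflict is separated.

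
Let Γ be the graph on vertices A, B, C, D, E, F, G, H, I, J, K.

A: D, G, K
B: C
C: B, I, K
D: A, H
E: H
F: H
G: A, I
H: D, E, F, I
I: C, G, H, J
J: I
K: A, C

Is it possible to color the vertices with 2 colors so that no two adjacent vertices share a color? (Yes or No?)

No

The cycle A-D-H-I-G-A has odd length 5, so it cannot be 2-colored; at least 3 colors are needed.
So 2 colors are not enough.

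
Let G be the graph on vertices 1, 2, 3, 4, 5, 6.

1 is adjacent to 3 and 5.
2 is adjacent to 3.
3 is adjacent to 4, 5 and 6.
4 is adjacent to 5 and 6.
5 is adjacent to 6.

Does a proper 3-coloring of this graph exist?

No

3, 4, 5, 6 are pairwise adjacent (a clique of size 4), so at least 4 colors are needed.
So 3 colors are not enough.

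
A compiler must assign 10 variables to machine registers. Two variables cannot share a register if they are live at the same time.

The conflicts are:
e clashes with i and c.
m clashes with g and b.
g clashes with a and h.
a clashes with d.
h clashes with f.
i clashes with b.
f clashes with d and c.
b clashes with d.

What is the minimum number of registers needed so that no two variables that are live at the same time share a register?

The cycle a-g-h-f-d-a has odd length 5, so it cannot be 2-colored; at least 3 registers are needed.
3 registers suffice: register 1 → {g, i, d, c}; register 2 → {e, a, f, b}; register 3 → {m, h}. Every pair that conflicts lands in different registers.

3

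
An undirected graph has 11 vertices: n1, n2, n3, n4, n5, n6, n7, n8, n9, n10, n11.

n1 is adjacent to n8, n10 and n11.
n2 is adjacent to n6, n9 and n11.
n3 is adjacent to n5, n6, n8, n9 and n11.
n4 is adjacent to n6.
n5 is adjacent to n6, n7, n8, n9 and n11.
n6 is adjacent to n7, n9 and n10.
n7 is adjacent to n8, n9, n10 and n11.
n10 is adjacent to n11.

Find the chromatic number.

n5, n6, n7, n9 are pairwise adjacent (a clique of size 4), so at least 4 colors are needed.
4 colors suffice: color 1 → {n6, n8, n11}; color 2 → {n1, n2, n3, n4, n7}; color 3 → {n5, n10}; color 4 → {n9}. Each edge has distinct colors on its endpoints.

4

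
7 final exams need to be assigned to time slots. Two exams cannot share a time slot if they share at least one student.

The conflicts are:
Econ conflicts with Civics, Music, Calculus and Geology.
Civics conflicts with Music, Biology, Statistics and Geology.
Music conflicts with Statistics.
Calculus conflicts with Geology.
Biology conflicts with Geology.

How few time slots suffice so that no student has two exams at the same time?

3

Econ, Calculus, Geology pairwise conflict, so at least 3 time slots are needed.
3 time slots suffice: time slot 1 → {Civics, Calculus}; time slot 2 → {Econ, Biology, Statistics}; time slot 3 → {Music, Geology}. Every pair that conflicts lands in different time slots.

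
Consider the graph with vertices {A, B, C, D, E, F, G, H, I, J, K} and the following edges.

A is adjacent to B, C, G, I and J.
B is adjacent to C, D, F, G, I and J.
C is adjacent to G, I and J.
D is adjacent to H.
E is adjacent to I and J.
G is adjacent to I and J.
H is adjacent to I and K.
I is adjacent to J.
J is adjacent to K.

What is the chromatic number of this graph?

6

A, B, C, G, I, J are mutually adjacent (a clique of size 6), so at least 6 colors are needed.
A valid assignment using 6 colors: A=6, B=2, C=5, D=1, E=2, F=1, G=4, H=2, I=1, J=3, K=1. Every edge joins two different colors.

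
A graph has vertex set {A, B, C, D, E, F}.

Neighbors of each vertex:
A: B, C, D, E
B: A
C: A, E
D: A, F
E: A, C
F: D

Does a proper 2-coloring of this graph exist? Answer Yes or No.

No

A, C, E form a triangle, so at least 3 colors are needed.
So 2 colors are not enough.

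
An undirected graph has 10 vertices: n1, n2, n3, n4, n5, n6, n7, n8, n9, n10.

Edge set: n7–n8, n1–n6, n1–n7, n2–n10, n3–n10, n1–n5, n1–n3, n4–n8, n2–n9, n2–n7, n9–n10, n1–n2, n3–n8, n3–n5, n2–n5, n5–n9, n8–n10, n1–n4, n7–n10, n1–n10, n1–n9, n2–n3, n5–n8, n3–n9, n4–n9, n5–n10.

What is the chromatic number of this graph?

6

n1, n2, n3, n5, n9, n10 form a clique, so at least 6 colors are needed.
6 colors suffice: color 1 → {n1, n8}; color 2 → {n4, n6, n10}; color 3 → {n7, n9}; color 4 → {n3}; color 5 → {n5}; color 6 → {n2}. No two adjacent vertices share a color.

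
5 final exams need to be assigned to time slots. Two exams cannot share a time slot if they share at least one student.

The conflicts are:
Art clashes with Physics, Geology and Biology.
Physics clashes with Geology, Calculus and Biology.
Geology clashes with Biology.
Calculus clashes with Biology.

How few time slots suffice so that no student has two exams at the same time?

Art, Physics, Geology, Biology pairwise conflict, so at least 4 time slots are needed.
4 time slots suffice: time slot 1 → {Physics}; time slot 2 → {Biology}; time slot 3 → {Art, Calculus}; time slot 4 → {Geology}. Every pair that conflicts lands in different time slots.

4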